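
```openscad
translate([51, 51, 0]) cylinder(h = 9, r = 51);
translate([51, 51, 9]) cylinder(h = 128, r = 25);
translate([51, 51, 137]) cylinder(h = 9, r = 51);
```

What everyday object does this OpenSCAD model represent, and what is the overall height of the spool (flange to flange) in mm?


A spool. The overall height is 146 mm.

Three coaxial cylinders, large–small–large — a spool. Two 9 mm flanges and a 128 mm core give 9 + 128 + 9 = 146 mm.


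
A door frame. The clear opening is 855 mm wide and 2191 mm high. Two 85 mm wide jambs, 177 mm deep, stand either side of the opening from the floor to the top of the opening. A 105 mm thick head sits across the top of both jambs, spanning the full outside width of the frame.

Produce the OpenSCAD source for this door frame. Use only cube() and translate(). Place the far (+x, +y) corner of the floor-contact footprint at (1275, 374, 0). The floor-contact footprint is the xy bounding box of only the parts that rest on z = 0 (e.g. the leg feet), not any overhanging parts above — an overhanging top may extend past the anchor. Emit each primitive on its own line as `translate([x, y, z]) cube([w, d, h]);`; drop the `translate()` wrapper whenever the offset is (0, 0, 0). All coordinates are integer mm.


translate([250, 197, 0]) cube([85, 177, 2191]);
translate([1190, 197, 0]) cube([85, 177, 2191]);
translate([250, 197, 2191]) cube([1025, 177, 105]);


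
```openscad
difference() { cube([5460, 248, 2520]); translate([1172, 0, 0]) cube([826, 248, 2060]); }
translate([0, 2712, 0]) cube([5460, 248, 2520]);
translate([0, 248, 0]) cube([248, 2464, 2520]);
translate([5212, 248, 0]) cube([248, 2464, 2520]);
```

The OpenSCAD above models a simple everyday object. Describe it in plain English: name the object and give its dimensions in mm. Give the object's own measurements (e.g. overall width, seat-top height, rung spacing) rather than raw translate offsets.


A single room: four walls, each 2520 mm tall and 248 mm thick, enclosing an outside footprint 5460×2960 mm (x × y), no floor or roof. The front and back walls (−y and +y sides) run the full x-width; the side walls fit between their inner faces. A door opening 826 mm wide and 2060 mm tall is cut through the front wall from the floor up, its −x edge 1172 mm from the wall's −x end.


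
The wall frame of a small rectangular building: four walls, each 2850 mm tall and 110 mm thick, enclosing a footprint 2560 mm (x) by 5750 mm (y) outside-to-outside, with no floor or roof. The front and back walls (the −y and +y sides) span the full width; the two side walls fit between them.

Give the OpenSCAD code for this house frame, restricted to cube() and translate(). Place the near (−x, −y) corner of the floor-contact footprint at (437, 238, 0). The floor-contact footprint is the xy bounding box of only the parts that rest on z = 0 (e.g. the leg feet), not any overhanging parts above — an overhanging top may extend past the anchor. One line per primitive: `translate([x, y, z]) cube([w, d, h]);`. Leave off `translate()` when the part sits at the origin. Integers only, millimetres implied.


translate([437, 238, 0]) cube([2560, 110, 2850]);
translate([437, 5878, 0]) cube([2560, 110, 2850]);
translate([437, 348, 0]) cube([110, 5530, 2850]);
translate([2887, 348, 0]) cube([110, 5530, 2850]);


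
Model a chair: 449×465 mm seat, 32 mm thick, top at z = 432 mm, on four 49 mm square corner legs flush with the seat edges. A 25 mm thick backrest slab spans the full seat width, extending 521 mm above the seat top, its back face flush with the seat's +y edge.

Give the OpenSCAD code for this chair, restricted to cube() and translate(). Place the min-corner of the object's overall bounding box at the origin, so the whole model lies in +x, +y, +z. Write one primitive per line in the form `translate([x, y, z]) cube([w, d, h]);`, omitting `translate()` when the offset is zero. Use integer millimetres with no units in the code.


translate([0, 0, 400]) cube([449, 465, 32]);
cube([49, 49, 400]);
translate([400, 0, 0]) cube([49, 49, 400]);
translate([0, 416, 0]) cube([49, 49, 400]);
translate([400, 416, 0]) cube([49, 49, 400]);
translate([0, 440, 432]) cube([449, 25, 521]);


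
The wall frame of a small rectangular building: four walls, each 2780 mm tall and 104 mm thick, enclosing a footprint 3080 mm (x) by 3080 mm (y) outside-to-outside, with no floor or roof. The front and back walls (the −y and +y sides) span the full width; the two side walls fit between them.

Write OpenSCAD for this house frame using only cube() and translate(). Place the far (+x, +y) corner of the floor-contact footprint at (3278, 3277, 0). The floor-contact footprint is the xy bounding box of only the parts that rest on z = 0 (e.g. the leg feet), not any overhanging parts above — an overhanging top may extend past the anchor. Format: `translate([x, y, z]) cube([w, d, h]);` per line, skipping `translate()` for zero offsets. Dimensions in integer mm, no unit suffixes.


translate([198, 197, 0]) cube([3080, 104, 2780]);
translate([198, 3173, 0]) cube([3080, 104, 2780]);
translate([198, 301, 0]) cube([104, 2872, 2780]);
translate([3174, 301, 0]) cube([104, 2872, 2780]);


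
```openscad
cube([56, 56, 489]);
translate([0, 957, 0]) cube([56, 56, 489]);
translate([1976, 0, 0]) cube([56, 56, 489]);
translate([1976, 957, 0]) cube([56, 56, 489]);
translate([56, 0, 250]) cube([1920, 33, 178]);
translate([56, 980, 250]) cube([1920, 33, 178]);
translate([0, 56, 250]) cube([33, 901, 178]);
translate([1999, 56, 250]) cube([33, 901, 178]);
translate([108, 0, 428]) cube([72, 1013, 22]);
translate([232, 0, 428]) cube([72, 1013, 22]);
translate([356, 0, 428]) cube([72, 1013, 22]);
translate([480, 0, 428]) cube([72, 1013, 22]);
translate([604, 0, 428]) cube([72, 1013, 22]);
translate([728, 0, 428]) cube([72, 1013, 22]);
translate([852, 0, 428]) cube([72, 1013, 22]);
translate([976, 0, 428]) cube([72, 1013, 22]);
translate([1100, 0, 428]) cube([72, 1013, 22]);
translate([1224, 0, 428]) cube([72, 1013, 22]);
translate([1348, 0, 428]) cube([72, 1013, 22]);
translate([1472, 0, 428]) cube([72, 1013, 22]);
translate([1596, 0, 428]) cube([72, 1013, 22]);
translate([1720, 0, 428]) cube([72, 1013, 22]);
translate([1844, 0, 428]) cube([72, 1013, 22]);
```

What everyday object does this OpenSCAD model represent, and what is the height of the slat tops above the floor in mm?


A bed frame. The slat-top height is 450 mm.

Four posts, four rails, and a row of slats — a bed frame. Slats sit on the rails at z = 250 + 178 = 428; with slat thickness 22, the top is 450 mm.


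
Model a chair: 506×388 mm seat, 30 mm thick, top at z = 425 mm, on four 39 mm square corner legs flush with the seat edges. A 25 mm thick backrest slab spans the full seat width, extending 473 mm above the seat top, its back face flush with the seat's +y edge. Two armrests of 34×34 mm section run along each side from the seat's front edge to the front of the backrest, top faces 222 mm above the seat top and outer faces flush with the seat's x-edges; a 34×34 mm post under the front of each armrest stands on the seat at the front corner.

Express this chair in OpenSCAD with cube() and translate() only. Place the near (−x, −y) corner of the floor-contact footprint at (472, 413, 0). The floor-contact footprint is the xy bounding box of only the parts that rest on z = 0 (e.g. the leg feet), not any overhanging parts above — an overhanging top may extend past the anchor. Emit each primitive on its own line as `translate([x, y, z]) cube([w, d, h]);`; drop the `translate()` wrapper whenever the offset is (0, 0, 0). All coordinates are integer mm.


// leg_h = 425 - 30 = 395
// arm post h = 222 - 34 = 188
translate([472, 413, 395]) cube([506, 388, 30]);
translate([472, 413, 0]) cube([39, 39, 395]);
translate([939, 413, 0]) cube([39, 39, 395]);
translate([472, 762, 0]) cube([39, 39, 395]);
translate([939, 762, 0]) cube([39, 39, 395]);
translate([472, 776, 425]) cube([506, 25, 473]);
translate([472, 413, 613]) cube([34, 363, 34]);
translate([944, 413, 613]) cube([34, 363, 34]);
translate([472, 413, 425]) cube([34, 34, 188]);
translate([944, 413, 425]) cube([34, 34, 188]);


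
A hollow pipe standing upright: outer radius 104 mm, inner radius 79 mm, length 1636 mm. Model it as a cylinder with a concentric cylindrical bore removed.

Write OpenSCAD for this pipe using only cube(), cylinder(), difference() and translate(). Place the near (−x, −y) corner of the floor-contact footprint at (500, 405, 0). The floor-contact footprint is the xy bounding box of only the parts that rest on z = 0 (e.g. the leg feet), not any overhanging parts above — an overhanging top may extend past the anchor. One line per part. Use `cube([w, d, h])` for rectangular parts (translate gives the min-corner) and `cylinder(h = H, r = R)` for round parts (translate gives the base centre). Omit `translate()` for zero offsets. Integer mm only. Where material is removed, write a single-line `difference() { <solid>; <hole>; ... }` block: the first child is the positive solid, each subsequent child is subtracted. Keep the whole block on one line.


difference() { translate([604, 509, 0]) cylinder(h = 1636, r = 104); translate([604, 509, 0]) cylinder(h = 1636, r = 79); }


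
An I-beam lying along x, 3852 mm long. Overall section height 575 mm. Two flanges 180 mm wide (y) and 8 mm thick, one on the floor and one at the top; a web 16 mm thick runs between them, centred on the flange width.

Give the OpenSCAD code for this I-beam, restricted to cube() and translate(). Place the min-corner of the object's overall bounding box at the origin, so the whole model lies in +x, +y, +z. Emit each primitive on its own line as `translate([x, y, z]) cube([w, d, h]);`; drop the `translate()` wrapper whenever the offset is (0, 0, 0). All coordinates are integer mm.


cube([3852, 180, 8]);
translate([0, 82, 8]) cube([3852, 16, 559]);
translate([0, 0, 567]) cube([3852, 180, 8]);


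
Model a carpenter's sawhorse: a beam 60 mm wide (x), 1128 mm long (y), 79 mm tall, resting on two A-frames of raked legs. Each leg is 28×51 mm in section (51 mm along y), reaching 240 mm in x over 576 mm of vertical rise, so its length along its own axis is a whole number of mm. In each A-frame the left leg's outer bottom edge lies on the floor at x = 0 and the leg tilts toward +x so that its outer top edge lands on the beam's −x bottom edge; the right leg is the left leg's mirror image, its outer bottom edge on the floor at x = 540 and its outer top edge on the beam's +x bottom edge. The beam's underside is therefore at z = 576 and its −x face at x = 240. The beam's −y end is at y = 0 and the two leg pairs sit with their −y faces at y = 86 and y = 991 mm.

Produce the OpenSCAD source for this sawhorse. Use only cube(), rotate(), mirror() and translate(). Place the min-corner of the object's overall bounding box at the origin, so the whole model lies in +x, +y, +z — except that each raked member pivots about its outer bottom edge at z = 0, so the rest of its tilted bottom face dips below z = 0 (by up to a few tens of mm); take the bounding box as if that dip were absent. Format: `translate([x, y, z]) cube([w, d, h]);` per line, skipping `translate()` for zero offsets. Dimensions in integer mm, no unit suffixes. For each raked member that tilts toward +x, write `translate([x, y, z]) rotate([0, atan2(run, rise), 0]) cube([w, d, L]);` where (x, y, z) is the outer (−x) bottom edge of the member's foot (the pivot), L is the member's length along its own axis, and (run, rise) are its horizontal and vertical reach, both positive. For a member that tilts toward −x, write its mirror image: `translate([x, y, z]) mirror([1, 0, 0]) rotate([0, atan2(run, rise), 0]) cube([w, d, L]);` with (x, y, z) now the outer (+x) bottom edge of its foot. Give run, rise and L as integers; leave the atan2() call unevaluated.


translate([240, 0, 576]) cube([60, 1128, 79]);
translate([0, 86, 0]) rotate([0, atan2(240, 576), 0]) cube([28, 51, 624]);
translate([540, 86, 0]) mirror([1, 0, 0]) rotate([0, atan2(240, 576), 0]) cube([28, 51, 624]);
translate([0, 991, 0]) rotate([0, atan2(240, 576), 0]) cube([28, 51, 624]);
translate([540, 991, 0]) mirror([1, 0, 0]) rotate([0, atan2(240, 576), 0]) cube([28, 51, 624]);


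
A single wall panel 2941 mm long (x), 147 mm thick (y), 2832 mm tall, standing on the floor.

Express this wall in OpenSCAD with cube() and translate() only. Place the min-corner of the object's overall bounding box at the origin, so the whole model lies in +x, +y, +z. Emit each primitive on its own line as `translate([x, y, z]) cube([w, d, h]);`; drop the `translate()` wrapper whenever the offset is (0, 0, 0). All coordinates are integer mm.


cube([2941, 147, 2832]);


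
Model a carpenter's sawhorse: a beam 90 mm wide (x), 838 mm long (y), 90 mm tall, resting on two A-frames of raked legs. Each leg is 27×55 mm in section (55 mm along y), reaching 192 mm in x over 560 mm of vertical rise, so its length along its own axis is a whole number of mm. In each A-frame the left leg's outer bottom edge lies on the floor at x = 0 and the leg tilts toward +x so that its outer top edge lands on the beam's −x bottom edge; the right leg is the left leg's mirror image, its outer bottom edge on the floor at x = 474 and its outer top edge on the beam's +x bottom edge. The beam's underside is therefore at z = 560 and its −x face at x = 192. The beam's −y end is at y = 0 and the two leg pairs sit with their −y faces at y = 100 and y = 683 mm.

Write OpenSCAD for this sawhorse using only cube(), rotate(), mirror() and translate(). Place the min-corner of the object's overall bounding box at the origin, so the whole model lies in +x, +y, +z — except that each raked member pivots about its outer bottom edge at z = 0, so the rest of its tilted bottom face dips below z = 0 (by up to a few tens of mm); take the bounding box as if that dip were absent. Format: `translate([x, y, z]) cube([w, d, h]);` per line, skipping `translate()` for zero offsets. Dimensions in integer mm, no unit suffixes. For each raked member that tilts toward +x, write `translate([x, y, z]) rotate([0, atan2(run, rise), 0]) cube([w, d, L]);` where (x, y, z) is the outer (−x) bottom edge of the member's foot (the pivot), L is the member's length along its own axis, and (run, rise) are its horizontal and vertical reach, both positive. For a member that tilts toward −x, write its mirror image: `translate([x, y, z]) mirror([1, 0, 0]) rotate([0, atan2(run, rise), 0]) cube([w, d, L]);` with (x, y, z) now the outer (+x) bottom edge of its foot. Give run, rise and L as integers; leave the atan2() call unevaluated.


translate([192, 0, 560]) cube([90, 838, 90]);
translate([0, 100, 0]) rotate([0, atan2(192, 560), 0]) cube([27, 55, 592]);
translate([474, 100, 0]) mirror([1, 0, 0]) rotate([0, atan2(192, 560), 0]) cube([27, 55, 592]);
translate([0, 683, 0]) rotate([0, atan2(192, 560), 0]) cube([27, 55, 592]);
translate([474, 683, 0]) mirror([1, 0, 0]) rotate([0, atan2(192, 560), 0]) cube([27, 55, 592]);


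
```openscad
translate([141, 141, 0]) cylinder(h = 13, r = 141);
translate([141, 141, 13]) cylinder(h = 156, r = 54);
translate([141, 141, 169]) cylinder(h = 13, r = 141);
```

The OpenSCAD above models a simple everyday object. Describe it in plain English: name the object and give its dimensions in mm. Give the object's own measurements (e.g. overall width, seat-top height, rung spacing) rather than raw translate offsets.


A spool: two coaxial disc flanges of radius 141 mm and thickness 13 mm, joined by a core cylinder of radius 54 mm and height 156 mm. The lower flange rests on z = 0 and the three cylinders share a vertical axis.


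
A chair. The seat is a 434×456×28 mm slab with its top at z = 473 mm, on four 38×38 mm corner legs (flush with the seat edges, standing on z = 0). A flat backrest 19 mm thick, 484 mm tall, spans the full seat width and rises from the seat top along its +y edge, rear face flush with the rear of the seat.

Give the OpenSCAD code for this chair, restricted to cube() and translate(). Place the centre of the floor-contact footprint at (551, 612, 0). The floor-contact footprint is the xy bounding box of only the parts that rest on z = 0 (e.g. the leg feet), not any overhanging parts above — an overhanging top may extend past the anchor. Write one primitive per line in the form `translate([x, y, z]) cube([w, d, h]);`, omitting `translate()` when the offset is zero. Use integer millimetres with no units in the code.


translate([334, 384, 445]) cube([434, 456, 28]);
translate([334, 384, 0]) cube([38, 38, 445]);
translate([730, 384, 0]) cube([38, 38, 445]);
translate([334, 802, 0]) cube([38, 38, 445]);
translate([730, 802, 0]) cube([38, 38, 445]);
translate([334, 821, 473]) cube([434, 19, 484]);


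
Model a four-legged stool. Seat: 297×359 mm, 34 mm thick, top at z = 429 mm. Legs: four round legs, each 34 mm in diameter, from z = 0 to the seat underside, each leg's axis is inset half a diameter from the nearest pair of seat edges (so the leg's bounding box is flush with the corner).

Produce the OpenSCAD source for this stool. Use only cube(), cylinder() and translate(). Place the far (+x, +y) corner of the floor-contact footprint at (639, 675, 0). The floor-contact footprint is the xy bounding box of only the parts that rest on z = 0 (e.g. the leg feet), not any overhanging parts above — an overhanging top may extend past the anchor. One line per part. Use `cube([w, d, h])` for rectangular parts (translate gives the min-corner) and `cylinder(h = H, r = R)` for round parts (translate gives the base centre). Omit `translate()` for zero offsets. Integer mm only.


// leg_h = 429 - 34 = 395
translate([342, 316, 395]) cube([297, 359, 34]);
translate([359, 333, 0]) cylinder(h = 395, r = 17);
translate([622, 333, 0]) cylinder(h = 395, r = 17);
translate([359, 658, 0]) cylinder(h = 395, r = 17);
translate([622, 658, 0]) cylinder(h = 395, r = 17);


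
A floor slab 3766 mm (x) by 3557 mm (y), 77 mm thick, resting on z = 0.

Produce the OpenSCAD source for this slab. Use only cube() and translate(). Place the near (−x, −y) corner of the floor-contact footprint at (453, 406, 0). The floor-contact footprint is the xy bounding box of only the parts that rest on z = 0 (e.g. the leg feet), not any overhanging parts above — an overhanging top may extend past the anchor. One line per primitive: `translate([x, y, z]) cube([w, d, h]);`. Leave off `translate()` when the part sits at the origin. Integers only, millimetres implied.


translate([453, 406, 0]) cube([3766, 3557, 77]);


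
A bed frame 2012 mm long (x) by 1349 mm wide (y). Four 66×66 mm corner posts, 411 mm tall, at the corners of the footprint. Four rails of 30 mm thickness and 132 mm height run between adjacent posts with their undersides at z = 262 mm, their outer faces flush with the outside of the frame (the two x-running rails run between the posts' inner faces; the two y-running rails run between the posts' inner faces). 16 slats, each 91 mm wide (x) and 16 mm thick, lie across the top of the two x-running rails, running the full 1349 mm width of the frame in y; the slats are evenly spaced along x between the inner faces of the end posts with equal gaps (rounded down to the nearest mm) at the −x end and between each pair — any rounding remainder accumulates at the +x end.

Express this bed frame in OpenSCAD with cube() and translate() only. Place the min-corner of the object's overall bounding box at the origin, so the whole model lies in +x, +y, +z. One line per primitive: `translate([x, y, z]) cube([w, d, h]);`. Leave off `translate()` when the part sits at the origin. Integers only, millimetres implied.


cube([66, 66, 411]);
translate([0, 1283, 0]) cube([66, 66, 411]);
translate([1946, 0, 0]) cube([66, 66, 411]);
translate([1946, 1283, 0]) cube([66, 66, 411]);
translate([66, 0, 262]) cube([1880, 30, 132]);
translate([66, 1319, 262]) cube([1880, 30, 132]);
translate([0, 66, 262]) cube([30, 1217, 132]);
translate([1982, 66, 262]) cube([30, 1217, 132]);
translate([90, 0, 394]) cube([91, 1349, 16]);
translate([205, 0, 394]) cube([91, 1349, 16]);
translate([320, 0, 394]) cube([91, 1349, 16]);
translate([435, 0, 394]) cube([91, 1349, 16]);
translate([550, 0, 394]) cube([91, 1349, 16]);
translate([665, 0, 394]) cube([91, 1349, 16]);
translate([780, 0, 394]) cube([91, 1349, 16]);
translate([895, 0, 394]) cube([91, 1349, 16]);
translate([1010, 0, 394]) cube([91, 1349, 16]);
translate([1125, 0, 394]) cube([91, 1349, 16]);
translate([1240, 0, 394]) cube([91, 1349, 16]);
translate([1355, 0, 394]) cube([91, 1349, 16]);
translate([1470, 0, 394]) cube([91, 1349, 16]);
translate([1585, 0, 394]) cube([91, 1349, 16]);
translate([1700, 0, 394]) cube([91, 1349, 16]);
translate([1815, 0, 394]) cube([91, 1349, 16]);


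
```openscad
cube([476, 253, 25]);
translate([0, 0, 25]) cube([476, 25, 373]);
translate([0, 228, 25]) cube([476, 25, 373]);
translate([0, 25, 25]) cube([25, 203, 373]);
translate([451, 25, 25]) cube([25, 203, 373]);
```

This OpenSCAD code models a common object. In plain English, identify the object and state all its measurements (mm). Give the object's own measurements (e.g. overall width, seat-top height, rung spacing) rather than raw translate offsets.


An open-topped rectangular box: outside dimensions 476×253×398 mm, with a uniform wall and base thickness of 25 mm. The base is a full 476×253 slab on the floor; four walls sit on top of the base. The front and back walls (the −y and +y sides) span the full width; the two side walls fit between them.


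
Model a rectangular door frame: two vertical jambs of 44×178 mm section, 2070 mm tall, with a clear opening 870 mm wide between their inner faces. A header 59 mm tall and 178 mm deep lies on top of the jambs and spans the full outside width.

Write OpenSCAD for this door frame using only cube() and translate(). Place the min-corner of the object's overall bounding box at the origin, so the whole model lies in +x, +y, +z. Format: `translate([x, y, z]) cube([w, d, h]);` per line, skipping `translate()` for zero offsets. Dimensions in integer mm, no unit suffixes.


cube([44, 178, 2070]);
translate([914, 0, 0]) cube([44, 178, 2070]);
translate([0, 0, 2070]) cube([958, 178, 59]);


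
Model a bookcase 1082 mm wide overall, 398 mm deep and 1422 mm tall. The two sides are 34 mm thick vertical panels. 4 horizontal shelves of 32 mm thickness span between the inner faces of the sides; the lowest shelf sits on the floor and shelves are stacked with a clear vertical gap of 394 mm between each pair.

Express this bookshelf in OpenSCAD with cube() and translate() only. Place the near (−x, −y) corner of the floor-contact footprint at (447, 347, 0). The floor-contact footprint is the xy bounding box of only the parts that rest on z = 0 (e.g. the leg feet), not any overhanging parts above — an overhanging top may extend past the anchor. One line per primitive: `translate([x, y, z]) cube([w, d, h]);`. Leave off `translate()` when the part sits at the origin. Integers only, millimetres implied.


translate([447, 347, 0]) cube([34, 398, 1422]);
translate([1495, 347, 0]) cube([34, 398, 1422]);
translate([481, 347, 0]) cube([1014, 398, 32]);
translate([481, 347, 426]) cube([1014, 398, 32]);
translate([481, 347, 852]) cube([1014, 398, 32]);
translate([481, 347, 1278]) cube([1014, 398, 32]);


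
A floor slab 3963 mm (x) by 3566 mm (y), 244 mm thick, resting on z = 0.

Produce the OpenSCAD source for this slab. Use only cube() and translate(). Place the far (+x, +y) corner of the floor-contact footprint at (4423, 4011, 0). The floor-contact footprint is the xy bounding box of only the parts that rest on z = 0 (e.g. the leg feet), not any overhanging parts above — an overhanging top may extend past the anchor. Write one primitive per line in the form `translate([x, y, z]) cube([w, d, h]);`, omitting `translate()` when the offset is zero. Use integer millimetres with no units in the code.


translate([460, 445, 0]) cube([3963, 3566, 244]);


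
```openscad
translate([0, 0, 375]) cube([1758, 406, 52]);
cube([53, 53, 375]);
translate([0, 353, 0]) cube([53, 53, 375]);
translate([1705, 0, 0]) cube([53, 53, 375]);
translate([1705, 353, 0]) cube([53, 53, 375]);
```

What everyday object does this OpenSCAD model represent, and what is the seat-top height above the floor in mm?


A bench. The seat-top height is 427 mm.

A long slab on four corner posts — a bench. The slab sits at z = 375 with thickness 52, so the top is 375 + 52 = 427 mm.


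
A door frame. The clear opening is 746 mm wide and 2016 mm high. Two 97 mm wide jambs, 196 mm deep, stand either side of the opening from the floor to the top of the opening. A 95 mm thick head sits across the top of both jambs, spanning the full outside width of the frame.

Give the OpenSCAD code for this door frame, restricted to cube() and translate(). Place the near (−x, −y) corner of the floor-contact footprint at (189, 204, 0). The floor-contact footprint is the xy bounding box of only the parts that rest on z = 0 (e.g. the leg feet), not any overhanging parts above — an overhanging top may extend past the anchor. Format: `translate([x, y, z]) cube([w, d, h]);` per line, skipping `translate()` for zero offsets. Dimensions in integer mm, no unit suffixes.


translate([189, 204, 0]) cube([97, 196, 2016]);
translate([1032, 204, 0]) cube([97, 196, 2016]);
translate([189, 204, 2016]) cube([940, 196, 95]);


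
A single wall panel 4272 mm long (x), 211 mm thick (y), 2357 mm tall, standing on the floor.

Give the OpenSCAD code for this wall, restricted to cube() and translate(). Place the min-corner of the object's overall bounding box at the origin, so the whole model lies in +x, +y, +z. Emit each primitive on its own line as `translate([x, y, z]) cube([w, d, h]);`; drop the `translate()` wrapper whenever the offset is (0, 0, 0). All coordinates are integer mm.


cube([4272, 211, 2357]);


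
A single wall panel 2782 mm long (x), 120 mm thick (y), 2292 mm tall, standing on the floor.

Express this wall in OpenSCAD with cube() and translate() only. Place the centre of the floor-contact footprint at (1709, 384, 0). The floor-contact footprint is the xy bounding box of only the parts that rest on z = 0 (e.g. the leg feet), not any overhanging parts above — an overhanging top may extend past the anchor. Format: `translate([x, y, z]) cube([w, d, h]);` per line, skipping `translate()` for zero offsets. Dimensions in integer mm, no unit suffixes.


translate([318, 324, 0]) cube([2782, 120, 2292]);


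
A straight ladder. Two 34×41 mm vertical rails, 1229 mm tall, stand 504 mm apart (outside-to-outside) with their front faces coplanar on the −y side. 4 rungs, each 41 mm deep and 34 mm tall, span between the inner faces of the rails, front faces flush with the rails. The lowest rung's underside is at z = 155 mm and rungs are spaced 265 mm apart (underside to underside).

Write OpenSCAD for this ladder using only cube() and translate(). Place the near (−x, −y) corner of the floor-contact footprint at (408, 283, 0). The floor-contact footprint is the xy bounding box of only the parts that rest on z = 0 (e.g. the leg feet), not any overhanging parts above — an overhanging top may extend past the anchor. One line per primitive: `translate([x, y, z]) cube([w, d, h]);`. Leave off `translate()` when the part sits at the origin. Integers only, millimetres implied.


translate([408, 283, 0]) cube([34, 41, 1229]);
translate([878, 283, 0]) cube([34, 41, 1229]);
translate([442, 283, 155]) cube([436, 41, 34]);
translate([442, 283, 420]) cube([436, 41, 34]);
translate([442, 283, 685]) cube([436, 41, 34]);
translate([442, 283, 950]) cube([436, 41, 34]);


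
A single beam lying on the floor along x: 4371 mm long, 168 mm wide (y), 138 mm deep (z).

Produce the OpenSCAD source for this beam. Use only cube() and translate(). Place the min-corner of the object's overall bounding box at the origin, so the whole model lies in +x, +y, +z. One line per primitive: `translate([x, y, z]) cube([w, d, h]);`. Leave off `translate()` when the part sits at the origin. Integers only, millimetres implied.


cube([4371, 168, 138]);


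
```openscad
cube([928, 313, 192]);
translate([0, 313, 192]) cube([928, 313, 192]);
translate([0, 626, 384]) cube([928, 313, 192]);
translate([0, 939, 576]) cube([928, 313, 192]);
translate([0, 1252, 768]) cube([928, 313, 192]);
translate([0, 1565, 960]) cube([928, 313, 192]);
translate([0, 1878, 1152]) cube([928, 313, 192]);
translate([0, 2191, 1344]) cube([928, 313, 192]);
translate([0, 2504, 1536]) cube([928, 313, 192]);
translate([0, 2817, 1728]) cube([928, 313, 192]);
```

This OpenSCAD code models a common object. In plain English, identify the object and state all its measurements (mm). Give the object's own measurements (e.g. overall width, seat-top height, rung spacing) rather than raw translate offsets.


A straight staircase of 10 solid steps. Each step is 928 mm wide (x), 313 mm deep (y, the going) and 192 mm tall (the rise). The first step rests on the floor; each subsequent step sits one going further in +y and one rise higher in +z, directly behind and above the previous step with no overlap.


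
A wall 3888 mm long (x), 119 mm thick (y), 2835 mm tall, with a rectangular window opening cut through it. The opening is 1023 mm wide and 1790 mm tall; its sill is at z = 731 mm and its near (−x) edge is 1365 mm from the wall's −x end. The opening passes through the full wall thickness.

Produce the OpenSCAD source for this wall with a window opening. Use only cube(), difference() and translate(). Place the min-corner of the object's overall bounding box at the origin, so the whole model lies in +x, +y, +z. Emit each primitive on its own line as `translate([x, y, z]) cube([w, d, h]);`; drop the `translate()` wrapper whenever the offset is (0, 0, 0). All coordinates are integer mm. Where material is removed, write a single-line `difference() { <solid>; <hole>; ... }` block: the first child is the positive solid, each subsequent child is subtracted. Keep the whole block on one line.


difference() { cube([3888, 119, 2835]); translate([1365, 0, 731]) cube([1023, 119, 1790]); }


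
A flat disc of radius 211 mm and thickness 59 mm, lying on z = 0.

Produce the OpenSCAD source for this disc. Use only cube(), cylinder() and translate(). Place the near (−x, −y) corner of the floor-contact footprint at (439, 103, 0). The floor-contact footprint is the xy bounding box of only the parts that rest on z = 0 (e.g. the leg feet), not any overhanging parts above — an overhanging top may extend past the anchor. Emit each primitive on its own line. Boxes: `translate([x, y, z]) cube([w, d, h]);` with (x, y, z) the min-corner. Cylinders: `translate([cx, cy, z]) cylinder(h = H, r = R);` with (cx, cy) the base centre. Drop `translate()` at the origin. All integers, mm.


translate([650, 314, 0]) cylinder(h = 59, r = 211);


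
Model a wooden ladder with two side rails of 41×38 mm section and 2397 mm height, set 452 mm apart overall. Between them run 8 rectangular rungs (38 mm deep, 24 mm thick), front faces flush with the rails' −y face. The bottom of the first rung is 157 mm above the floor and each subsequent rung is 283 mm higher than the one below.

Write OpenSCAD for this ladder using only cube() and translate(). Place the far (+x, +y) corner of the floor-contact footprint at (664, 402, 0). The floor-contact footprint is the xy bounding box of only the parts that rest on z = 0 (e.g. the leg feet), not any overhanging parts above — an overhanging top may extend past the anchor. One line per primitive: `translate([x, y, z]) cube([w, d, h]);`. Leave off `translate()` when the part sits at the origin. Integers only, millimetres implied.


translate([212, 364, 0]) cube([41, 38, 2397]);
translate([623, 364, 0]) cube([41, 38, 2397]);
translate([253, 364, 157]) cube([370, 38, 24]);
translate([253, 364, 440]) cube([370, 38, 24]);
translate([253, 364, 723]) cube([370, 38, 24]);
translate([253, 364, 1006]) cube([370, 38, 24]);
translate([253, 364, 1289]) cube([370, 38, 24]);
translate([253, 364, 1572]) cube([370, 38, 24]);
translate([253, 364, 1855]) cube([370, 38, 24]);
translate([253, 364, 2138]) cube([370, 38, 24]);


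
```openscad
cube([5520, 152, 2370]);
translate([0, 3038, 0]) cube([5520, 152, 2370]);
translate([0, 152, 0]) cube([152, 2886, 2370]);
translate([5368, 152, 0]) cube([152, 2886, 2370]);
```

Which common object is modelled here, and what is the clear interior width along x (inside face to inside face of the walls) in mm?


A house (or room) frame. The interior width is 5216 mm.

Four 2370 mm walls enclosing a rectangle with no floor or roof — a room or house frame. Outside width is 5520 mm and wall thickness is 152 mm, so the interior width is 5520 − 2 × 152 = 5216 mm.


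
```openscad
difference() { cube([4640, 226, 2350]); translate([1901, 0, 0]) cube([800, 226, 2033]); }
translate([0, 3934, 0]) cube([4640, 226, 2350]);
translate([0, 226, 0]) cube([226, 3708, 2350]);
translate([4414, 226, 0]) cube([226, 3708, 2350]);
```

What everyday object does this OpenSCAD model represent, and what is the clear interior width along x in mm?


A single room. The interior width is 4188 mm.

Four walls enclosing a rectangle with a door in the front wall — a room. Outside width 4640 minus two 226 mm walls gives 4188 mm.


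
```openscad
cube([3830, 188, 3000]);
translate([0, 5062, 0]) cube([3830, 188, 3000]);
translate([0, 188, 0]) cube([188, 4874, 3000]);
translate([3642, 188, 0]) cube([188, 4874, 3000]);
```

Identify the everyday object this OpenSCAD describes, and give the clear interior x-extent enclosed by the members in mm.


A house (or room) frame. The interior width is 3454 mm.

Four 3000 mm walls enclosing a rectangle with no floor or roof — a room or house frame. Outside width is 3830 mm and wall thickness is 188 mm, so the interior width is 3830 − 2 × 188 = 3454 mm.


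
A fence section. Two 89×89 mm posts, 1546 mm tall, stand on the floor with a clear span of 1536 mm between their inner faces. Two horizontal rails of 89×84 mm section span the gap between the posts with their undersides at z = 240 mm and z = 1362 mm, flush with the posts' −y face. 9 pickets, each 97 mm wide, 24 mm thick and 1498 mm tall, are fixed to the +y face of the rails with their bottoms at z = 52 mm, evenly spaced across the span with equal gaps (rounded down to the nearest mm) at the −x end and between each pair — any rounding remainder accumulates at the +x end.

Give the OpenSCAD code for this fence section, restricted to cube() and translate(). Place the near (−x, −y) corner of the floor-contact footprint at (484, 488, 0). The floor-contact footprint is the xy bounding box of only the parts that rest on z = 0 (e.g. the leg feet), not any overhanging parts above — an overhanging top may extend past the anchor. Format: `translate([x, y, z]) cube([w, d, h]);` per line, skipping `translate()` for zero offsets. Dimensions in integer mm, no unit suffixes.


translate([484, 488, 0]) cube([89, 89, 1546]);
translate([2109, 488, 0]) cube([89, 89, 1546]);
translate([573, 488, 240]) cube([1536, 89, 84]);
translate([573, 488, 1362]) cube([1536, 89, 84]);
translate([639, 577, 52]) cube([97, 24, 1498]);
translate([802, 577, 52]) cube([97, 24, 1498]);
translate([965, 577, 52]) cube([97, 24, 1498]);
translate([1128, 577, 52]) cube([97, 24, 1498]);
translate([1291, 577, 52]) cube([97, 24, 1498]);
translate([1454, 577, 52]) cube([97, 24, 1498]);
translate([1617, 577, 52]) cube([97, 24, 1498]);
translate([1780, 577, 52]) cube([97, 24, 1498]);
translate([1943, 577, 52]) cube([97, 24, 1498]);


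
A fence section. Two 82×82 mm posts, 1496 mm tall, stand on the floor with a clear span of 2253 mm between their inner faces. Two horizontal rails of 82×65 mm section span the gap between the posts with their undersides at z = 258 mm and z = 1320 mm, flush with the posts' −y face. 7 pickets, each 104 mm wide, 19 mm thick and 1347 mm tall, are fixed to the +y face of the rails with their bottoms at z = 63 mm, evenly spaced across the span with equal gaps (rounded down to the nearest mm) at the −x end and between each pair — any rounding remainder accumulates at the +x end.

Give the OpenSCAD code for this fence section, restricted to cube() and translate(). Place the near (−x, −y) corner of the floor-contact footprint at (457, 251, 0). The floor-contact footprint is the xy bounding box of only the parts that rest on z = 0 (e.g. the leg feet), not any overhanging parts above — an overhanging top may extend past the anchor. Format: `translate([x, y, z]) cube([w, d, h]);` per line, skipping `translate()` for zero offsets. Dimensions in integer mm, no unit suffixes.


translate([457, 251, 0]) cube([82, 82, 1496]);
translate([2792, 251, 0]) cube([82, 82, 1496]);
translate([539, 251, 258]) cube([2253, 82, 65]);
translate([539, 251, 1320]) cube([2253, 82, 65]);
translate([729, 333, 63]) cube([104, 19, 1347]);
translate([1023, 333, 63]) cube([104, 19, 1347]);
translate([1317, 333, 63]) cube([104, 19, 1347]);
translate([1611, 333, 63]) cube([104, 19, 1347]);
translate([1905, 333, 63]) cube([104, 19, 1347]);
translate([2199, 333, 63]) cube([104, 19, 1347]);
translate([2493, 333, 63]) cube([104, 19, 1347]);


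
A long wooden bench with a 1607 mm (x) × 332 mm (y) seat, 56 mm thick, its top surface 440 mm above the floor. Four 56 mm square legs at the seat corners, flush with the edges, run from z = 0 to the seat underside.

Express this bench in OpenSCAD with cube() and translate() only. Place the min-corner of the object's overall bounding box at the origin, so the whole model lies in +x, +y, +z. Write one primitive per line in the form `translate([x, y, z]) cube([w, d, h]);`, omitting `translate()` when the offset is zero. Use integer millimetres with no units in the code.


// leg_h = 440 − 56 = 384
translate([0, 0, 384]) cube([1607, 332, 56]);
cube([56, 56, 384]);
translate([0, 276, 0]) cube([56, 56, 384]);
translate([1551, 0, 0]) cube([56, 56, 384]);
translate([1551, 276, 0]) cube([56, 56, 384]);


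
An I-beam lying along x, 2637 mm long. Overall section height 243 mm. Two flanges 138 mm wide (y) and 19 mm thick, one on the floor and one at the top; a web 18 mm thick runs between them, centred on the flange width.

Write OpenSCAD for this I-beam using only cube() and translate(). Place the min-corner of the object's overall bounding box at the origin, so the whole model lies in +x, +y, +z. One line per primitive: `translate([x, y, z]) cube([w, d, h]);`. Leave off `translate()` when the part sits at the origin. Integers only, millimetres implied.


cube([2637, 138, 19]);
translate([0, 60, 19]) cube([2637, 18, 205]);
translate([0, 0, 224]) cube([2637, 138, 19]);


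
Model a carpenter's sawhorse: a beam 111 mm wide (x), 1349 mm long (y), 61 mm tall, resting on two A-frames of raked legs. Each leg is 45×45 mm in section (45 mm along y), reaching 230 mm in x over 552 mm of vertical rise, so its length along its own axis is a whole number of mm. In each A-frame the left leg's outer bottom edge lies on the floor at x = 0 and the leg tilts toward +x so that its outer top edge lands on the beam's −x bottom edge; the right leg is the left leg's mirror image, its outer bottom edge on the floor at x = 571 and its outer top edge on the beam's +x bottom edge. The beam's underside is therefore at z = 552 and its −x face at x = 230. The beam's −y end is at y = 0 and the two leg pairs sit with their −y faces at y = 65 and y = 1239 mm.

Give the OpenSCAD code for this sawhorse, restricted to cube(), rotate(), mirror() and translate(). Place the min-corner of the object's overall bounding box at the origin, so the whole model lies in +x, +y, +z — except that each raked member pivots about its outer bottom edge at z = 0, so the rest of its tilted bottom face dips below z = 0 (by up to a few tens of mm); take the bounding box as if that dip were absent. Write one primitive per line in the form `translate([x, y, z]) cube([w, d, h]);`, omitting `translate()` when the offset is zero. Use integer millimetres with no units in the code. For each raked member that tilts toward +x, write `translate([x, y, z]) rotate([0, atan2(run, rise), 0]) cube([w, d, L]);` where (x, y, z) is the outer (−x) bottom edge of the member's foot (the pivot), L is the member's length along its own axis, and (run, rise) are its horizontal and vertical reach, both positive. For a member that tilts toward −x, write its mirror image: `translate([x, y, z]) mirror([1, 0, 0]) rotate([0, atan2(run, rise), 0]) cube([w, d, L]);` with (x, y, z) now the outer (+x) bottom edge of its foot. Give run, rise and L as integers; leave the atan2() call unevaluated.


// leg length = √(230² + 552²) = 598
// right-leg outer foot x = 2·230 + 111 = 571
// beam min-corner = (230, 0, 552)
translate([230, 0, 552]) cube([111, 1349, 61]);
translate([0, 65, 0]) rotate([0, atan2(230, 552), 0]) cube([45, 45, 598]);
translate([571, 65, 0]) mirror([1, 0, 0]) rotate([0, atan2(230, 552), 0]) cube([45, 45, 598]);
translate([0, 1239, 0]) rotate([0, atan2(230, 552), 0]) cube([45, 45, 598]);
translate([571, 1239, 0]) mirror([1, 0, 0]) rotate([0, atan2(230, 552), 0]) cube([45, 45, 598]);
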